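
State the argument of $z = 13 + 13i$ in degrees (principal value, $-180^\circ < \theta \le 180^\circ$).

θ = arctan(b/a) = arctan(13/13) (quadrant-adjusted) = 45°


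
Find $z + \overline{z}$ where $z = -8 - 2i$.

z + conjugate(z) = (a + bi) + (a - bi) = 2a
= 2 * (-8) = -16


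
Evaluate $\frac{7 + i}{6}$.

Divisor is real, so divide each part by 6:
= 7/6 + (1/6)i


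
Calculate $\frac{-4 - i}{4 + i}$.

Multiply numerator and denominator by conjugate (4 - i):
= (-4 - i)(4 - i) / (4^2 + 1^2)
= (-17) / 17
= -1


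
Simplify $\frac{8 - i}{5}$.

Divisor is real, so divide each part by 5:
= 8/5 - (1/5)i


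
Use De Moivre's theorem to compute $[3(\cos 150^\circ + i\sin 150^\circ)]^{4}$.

By De Moivre: z^n = r^n(cos(nθ) + i sin(nθ))
= 3^4(cos(4*150°) + i sin(4*150°))
= 81(cos 240° + i sin 240°)
= -81/2 - (81*sqrt(3)/2)i


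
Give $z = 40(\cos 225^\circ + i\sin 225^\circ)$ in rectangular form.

a = r cos θ = 40 * -sqrt(2)/2 = -20*sqrt(2)
b = r sin θ = 40 * -sqrt(2)/2 = -20*sqrt(2)
z = -20*sqrt(2) - 20*sqrt(2)i


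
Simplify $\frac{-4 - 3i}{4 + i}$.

Multiply numerator and denominator by conjugate (4 - i):
= (-4 - 3i)(4 - i) / (4^2 + 1^2)
= (-19 - 8i) / 17
= -19/17 - (8/17)i


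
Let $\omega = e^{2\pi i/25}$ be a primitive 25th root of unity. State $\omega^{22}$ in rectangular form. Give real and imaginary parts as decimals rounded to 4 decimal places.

ω^22 = e^(2πi·22/25) = e^(i·44π/25)
= cos(44π/25) + i sin(44π/25)
= 0.7290 - 0.6845i


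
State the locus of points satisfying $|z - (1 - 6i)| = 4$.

|z - z0| = r describes a circle centered at z0 with radius r
Here z0 = 1 - 6i and r = 4
Locus: Circle centered at (1, -6) with radius 4


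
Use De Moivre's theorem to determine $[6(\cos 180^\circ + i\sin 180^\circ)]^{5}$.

By De Moivre: z^n = r^n(cos(nθ) + i sin(nθ))
= 6^5(cos(5*180°) + i sin(5*180°))
= 7776(cos 180° + i sin 180°)
= -7776


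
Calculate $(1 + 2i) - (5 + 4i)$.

(1 - 5) + (2 - 4)i = -4 - 2i


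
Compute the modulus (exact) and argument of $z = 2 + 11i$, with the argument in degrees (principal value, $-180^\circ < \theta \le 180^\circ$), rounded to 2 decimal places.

|z| = sqrt(2^2 + 11^2) = sqrt(125)
arg(z) = arctan(b/a) = arctan(11/2) (quadrant-adjusted) = 79.70°


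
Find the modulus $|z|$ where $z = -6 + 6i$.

|z| = sqrt(a^2 + b^2) = sqrt((-6)^2 + 6^2) = sqrt(72) = sqrt(72)


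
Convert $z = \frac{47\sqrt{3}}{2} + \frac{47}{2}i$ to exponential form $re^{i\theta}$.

r = |z| = sqrt((47*sqrt(3)/2)^2 + (47/2)^2) = sqrt(6627/4 + 2209/4) = sqrt(2209) = 47
θ = arctan(b/a) = arctan(23.5/40.7032) (quadrant-adjusted) = 30° = π/6
z = 47e^(i*π/6)


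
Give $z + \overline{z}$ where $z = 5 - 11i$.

z + conjugate(z) = (a + bi) + (a - bi) = 2a
= 2 * 5 = 10


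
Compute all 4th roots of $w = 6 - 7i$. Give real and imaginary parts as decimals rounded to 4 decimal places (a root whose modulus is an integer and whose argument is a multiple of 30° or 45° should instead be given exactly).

|w| = sqrt(85) ≈ 9.219544, arg(w) ≈ 310.601295°
Root modulus = sqrt(85)^(1/4) ≈ 1.742518
Root arguments: θ_k = (arg(w) + 360°k)/4 for k = 0, 1, ..., 3
Compute each root as (root modulus)(cos θ_k + i sin θ_k) using full-precision intermediates, then round to 4 decimal places.
Roots: 0.3727 + 1.7022i, -1.7022 + 0.3727i, -0.3727 - 1.7022i, 1.7022 - 0.3727i


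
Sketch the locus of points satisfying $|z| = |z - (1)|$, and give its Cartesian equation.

|z - z1| = |z - z2| means z is equidistant from z1 and z2,
i.e. the perpendicular bisector of the segment from (0, 0) to (1, 0) (midpoint (1/2, 0)).
With z = x + yi, square both sides:
(x - 0)^2 + (y - 0)^2 = (x - 1)^2 + (y - 0)^2
The x^2 and y^2 terms cancel: 2x + 0y = 1 - 0 = 1
Simplify: x = 1/2
Locus: Perpendicular bisector of the segment from (0, 0) to (1, 0): the line x = 1/2


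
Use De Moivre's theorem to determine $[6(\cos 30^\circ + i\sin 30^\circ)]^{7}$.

By De Moivre: z^n = r^n(cos(nθ) + i sin(nθ))
= 6^7(cos(7*30°) + i sin(7*30°))
= 279936(cos 210° + i sin 210°)
= -139968*sqrt(3) - 139968i


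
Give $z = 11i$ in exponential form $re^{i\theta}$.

r = |z| = sqrt((0)^2 + (11)^2) = sqrt(0 + 121) = sqrt(121) = 11
a = 0 and b > 0, so z lies on the positive imaginary axis: θ = 90° = π/2
z = 11e^(i*π/2)


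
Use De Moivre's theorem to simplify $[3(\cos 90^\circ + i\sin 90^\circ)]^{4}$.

By De Moivre: z^n = r^n(cos(nθ) + i sin(nθ))
= 3^4(cos(4*90°) + i sin(4*90°))
= 81(cos 0° + i sin 0°)
= 81


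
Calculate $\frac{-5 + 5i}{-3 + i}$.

Multiply numerator and denominator by conjugate (-3 - i):
= (-5 + 5i)(-3 - i) / ((-3)^2 + 1^2)
= (20 - 10i) / 10
= 2 - i


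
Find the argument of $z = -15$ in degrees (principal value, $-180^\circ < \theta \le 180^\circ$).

b = 0 and a < 0, so z lies on the negative real axis: θ = 180°


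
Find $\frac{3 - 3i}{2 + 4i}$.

Multiply numerator and denominator by conjugate (2 - 4i):
= (3 - 3i)(2 - 4i) / (2^2 + 4^2)
= (-6 - 18i) / 20
Divide through by 2: (-3 - 9i) / 10
= -3/10 - (9/10)i


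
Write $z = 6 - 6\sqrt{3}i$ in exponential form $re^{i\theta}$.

r = |z| = sqrt((6)^2 + (-6*sqrt(3))^2) = sqrt(36 + 108) = sqrt(144) = 12
θ = arctan(b/a) = arctan(-10.3923/6) (quadrant-adjusted) = -60° = -π/3
z = 12e^(-i*π/3)


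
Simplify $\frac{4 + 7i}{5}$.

Divisor is real, so divide each part by 5:
= 4/5 + (7/5)i


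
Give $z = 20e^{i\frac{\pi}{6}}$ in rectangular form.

a = r cos θ = 20 * sqrt(3)/2 = 10*sqrt(3)
b = r sin θ = 20 * 1/2 = 10
z = 10*sqrt(3) + 10i


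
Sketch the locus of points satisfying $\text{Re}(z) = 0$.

Re(z) = x where z = x + yi; the equation x = 0 is satisfied by all points with that x-coordinate
Locus: Vertical line x = 0


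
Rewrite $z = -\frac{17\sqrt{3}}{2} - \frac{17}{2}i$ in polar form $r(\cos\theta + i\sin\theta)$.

r = |z| = sqrt(a^2 + b^2) = sqrt((-17*sqrt(3)/2)^2 + (-17/2)^2) = sqrt(867/4 + 289/4) = sqrt(289) = 17
θ = arctan(b/a) = arctan(-8.5/-14.7224) (quadrant-adjusted) = 210°
z = 17(cos 210° + i sin 210°)


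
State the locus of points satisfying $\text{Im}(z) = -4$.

Im(z) = y where z = x + yi; the equation y = -4 is satisfied by all points with that y-coordinate
Locus: Horizontal line y = -4


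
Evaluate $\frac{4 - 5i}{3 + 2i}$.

Multiply numerator and denominator by conjugate (3 - 2i):
= (4 - 5i)(3 - 2i) / (3^2 + 2^2)
= (2 - 23i) / 13
= 2/13 - (23/13)i


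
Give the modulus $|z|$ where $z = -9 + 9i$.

|z| = sqrt(a^2 + b^2) = sqrt((-9)^2 + 9^2) = sqrt(162) = sqrt(162)


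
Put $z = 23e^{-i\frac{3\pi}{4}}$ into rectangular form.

a = r cos θ = 23 * -sqrt(2)/2 = -23*sqrt(2)/2
b = r sin θ = 23 * -sqrt(2)/2 = -23*sqrt(2)/2
z = -23*sqrt(2)/2 - (23*sqrt(2)/2)i


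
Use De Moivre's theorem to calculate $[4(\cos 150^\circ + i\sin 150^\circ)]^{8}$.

By De Moivre: z^n = r^n(cos(nθ) + i sin(nθ))
= 4^8(cos(8*150°) + i sin(8*150°))
= 65536(cos 120° + i sin 120°)
= -32768 + 32768*sqrt(3)i


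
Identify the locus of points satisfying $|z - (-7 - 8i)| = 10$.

|z - z0| = r describes a circle centered at z0 with radius r
Here z0 = -7 - 8i and r = 10
Locus: Circle centered at (-7, -8) with radius 10


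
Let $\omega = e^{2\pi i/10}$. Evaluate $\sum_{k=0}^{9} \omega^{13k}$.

Let ζ = ω^13 = e^(2πi·13/10). Since 10 ∤ 13, ζ ≠ 1.
Sum = Σ_{k=0}^{9} ζ^k = (ζ^10 - 1)/(ζ - 1) = (ω^{13·10} - 1)/(ζ - 1) = (1 - 1)/(ζ - 1) = 0


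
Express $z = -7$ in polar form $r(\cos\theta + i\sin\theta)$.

r = |z| = sqrt(a^2 + b^2) = sqrt((-7)^2 + (0)^2) = sqrt(49 + 0) = sqrt(49) = 7
b = 0 and a < 0, so z lies on the negative real axis: θ = 180°
z = 7(cos 180° + i sin 180°)


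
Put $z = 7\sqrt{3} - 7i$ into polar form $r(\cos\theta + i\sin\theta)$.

r = |z| = sqrt(a^2 + b^2) = sqrt((7*sqrt(3))^2 + (-7)^2) = sqrt(147 + 49) = sqrt(196) = 14
θ = arctan(b/a) = arctan(-7/12.1244) (quadrant-adjusted) = 330°
z = 14(cos 330° + i sin 330°)


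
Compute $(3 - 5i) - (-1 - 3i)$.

(3 - (-1)) + (-5 - (-3))i = 4 - 2i


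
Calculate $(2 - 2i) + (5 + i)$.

(2 + 5) + (-2 + 1)i = 7 - i


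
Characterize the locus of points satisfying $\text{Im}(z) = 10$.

Im(z) = y where z = x + yi; the equation y = 10 is satisfied by all points with that y-coordinate
Locus: Horizontal line y = 10


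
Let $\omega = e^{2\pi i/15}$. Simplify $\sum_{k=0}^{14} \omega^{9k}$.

Let ζ = ω^9 = e^(2πi·9/15). Since 15 ∤ 9, ζ ≠ 1.
Sum = Σ_{k=0}^{14} ζ^k = (ζ^15 - 1)/(ζ - 1) = (ω^{9·15} - 1)/(ζ - 1) = (1 - 1)/(ζ - 1) = 0


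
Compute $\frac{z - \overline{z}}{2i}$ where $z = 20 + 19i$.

z - conjugate(z) = 2bi
(z - conjugate(z))/(2i) = 2bi/(2i) = b = 19


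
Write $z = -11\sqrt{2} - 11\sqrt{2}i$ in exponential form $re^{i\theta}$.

r = |z| = sqrt((-11*sqrt(2))^2 + (-11*sqrt(2))^2) = sqrt(242 + 242) = sqrt(484) = 22
θ = arctan(b/a) = arctan(-15.5563/-15.5563) (quadrant-adjusted) = -135° = -3π/4
z = 22e^(-i*3π/4)


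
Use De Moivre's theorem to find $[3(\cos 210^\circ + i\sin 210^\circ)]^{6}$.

By De Moivre: z^n = r^n(cos(nθ) + i sin(nθ))
= 3^6(cos(6*210°) + i sin(6*210°))
= 729(cos 180° + i sin 180°)
= -729


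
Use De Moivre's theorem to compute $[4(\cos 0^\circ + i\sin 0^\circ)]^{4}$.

By De Moivre: z^n = r^n(cos(nθ) + i sin(nθ))
= 4^4(cos(4*0°) + i sin(4*0°))
= 256(cos 0° + i sin 0°)
= 256


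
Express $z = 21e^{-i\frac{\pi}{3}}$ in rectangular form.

a = r cos θ = 21 * 1/2 = 21/2
b = r sin θ = 21 * -sqrt(3)/2 = -21*sqrt(3)/2
z = 21/2 - (21*sqrt(3)/2)i


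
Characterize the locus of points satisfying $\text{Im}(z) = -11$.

Im(z) = y where z = x + yi; the equation y = -11 is satisfied by all points with that y-coordinate
Locus: Horizontal line y = -11


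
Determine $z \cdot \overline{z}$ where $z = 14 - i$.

z * conjugate(z) = |z|^2 = a^2 + b^2
= 14^2 + (-1)^2 = 197


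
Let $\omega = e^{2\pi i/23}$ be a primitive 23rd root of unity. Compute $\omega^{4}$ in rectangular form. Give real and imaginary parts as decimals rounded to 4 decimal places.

ω^4 = e^(2πi·4/23) = e^(i·8π/23)
= cos(8π/23) + i sin(8π/23)
= 0.4601 + 0.8879i


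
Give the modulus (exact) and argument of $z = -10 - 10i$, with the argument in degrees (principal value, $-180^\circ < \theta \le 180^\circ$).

|z| = sqrt((-10)^2 + (-10)^2) = sqrt(200)
arg(z) = arctan(b/a) = arctan(-10/-10) (quadrant-adjusted) = -135°


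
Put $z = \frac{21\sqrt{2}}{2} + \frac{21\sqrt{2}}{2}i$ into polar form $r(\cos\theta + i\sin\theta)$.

r = |z| = sqrt(a^2 + b^2) = sqrt((21*sqrt(2)/2)^2 + (21*sqrt(2)/2)^2) = sqrt(441/2 + 441/2) = sqrt(441) = 21
θ = arctan(b/a) = arctan(14.8492/14.8492) (quadrant-adjusted) = 45°
z = 21(cos 45° + i sin 45°)


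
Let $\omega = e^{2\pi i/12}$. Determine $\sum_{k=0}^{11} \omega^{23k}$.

Let ζ = ω^23 = e^(2πi·23/12). Since 12 ∤ 23, ζ ≠ 1.
Sum = Σ_{k=0}^{11} ζ^k = (ζ^12 - 1)/(ζ - 1) = (ω^{23·12} - 1)/(ζ - 1) = (1 - 1)/(ζ - 1) = 0


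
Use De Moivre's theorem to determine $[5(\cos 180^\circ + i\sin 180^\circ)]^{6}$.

By De Moivre: z^n = r^n(cos(nθ) + i sin(nθ))
= 5^6(cos(6*180°) + i sin(6*180°))
= 15625(cos 0° + i sin 0°)
= 15625


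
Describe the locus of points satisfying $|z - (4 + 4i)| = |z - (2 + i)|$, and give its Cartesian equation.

|z - z1| = |z - z2| means z is equidistant from z1 and z2,
i.e. the perpendicular bisector of the segment from (4, 4) to (2, 1) (midpoint (3, 5/2)).
With z = x + yi, square both sides:
(x - 4)^2 + (y - 4)^2 = (x - 2)^2 + (y - 1)^2
The x^2 and y^2 terms cancel: -4x + (-6)y = 5 - 32 = -27
Simplify: 4x + 6y = 27
Locus: Perpendicular bisector of the segment from (4, 4) to (2, 1): the line 4x + 6y = 27


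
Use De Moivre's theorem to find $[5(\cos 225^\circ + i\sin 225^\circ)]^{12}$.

By De Moivre: z^n = r^n(cos(nθ) + i sin(nθ))
= 5^12(cos(12*225°) + i sin(12*225°))
= 244140625(cos 180° + i sin 180°)
= -244140625


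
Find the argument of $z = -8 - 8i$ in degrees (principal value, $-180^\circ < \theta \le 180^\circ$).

θ = arctan(b/a) = arctan(-8/-8) (quadrant-adjusted) = -135°


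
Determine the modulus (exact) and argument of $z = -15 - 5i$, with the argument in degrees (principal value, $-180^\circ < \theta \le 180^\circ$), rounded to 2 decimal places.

|z| = sqrt((-15)^2 + (-5)^2) = sqrt(250)
arg(z) = arctan(b/a) = arctan(-5/-15) (quadrant-adjusted) = -161.57°


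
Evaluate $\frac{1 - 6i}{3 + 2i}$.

Multiply numerator and denominator by conjugate (3 - 2i):
= (1 - 6i)(3 - 2i) / (3^2 + 2^2)
= (-9 - 20i) / 13
= -9/13 - (20/13)i


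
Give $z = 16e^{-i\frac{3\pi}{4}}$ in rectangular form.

a = r cos θ = 16 * -sqrt(2)/2 = -8*sqrt(2)
b = r sin θ = 16 * -sqrt(2)/2 = -8*sqrt(2)
z = -8*sqrt(2) - 8*sqrt(2)i


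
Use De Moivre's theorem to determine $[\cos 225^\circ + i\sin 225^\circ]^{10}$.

By De Moivre: z^n = r^n(cos(nθ) + i sin(nθ))
= 1^10(cos(10*225°) + i sin(10*225°))
= 1(cos 90° + i sin 90°)
= i


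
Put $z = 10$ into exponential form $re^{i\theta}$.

r = |z| = sqrt((10)^2 + (0)^2) = sqrt(100 + 0) = sqrt(100) = 10
b = 0 and a > 0, so z lies on the positive real axis: θ = 0
z = 10e^(i*0) = 10


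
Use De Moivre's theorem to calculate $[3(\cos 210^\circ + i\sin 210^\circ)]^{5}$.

By De Moivre: z^n = r^n(cos(nθ) + i sin(nθ))
= 3^5(cos(5*210°) + i sin(5*210°))
= 243(cos 330° + i sin 330°)
= 243*sqrt(3)/2 - (243/2)i


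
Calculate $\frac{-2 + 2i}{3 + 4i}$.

Multiply numerator and denominator by conjugate (3 - 4i):
= (-2 + 2i)(3 - 4i) / (3^2 + 4^2)
= (2 + 14i) / 25
= 2/25 + (14/25)i


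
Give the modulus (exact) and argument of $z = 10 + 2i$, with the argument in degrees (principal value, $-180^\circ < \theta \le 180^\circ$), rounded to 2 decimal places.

|z| = sqrt(10^2 + 2^2) = sqrt(104)
arg(z) = arctan(b/a) = arctan(2/10) (quadrant-adjusted) = 11.31°


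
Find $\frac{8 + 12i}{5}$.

Divisor is real, so divide each part by 5:
= 8/5 + (12/5)i


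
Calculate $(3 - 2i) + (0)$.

(3 + 0) + (-2 + 0)i = 3 - 2i


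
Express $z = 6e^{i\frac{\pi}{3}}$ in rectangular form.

a = r cos θ = 6 * 1/2 = 3
b = r sin θ = 6 * sqrt(3)/2 = 3*sqrt(3)
z = 3 + 3*sqrt(3)i


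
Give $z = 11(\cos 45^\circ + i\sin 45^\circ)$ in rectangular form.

a = r cos θ = 11 * sqrt(2)/2 = 11*sqrt(2)/2
b = r sin θ = 11 * sqrt(2)/2 = 11*sqrt(2)/2
z = 11*sqrt(2)/2 + (11*sqrt(2)/2)i


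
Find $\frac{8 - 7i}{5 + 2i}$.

Multiply numerator and denominator by conjugate (5 - 2i):
= (8 - 7i)(5 - 2i) / (5^2 + 2^2)
= (26 - 51i) / 29
= 26/29 - (51/29)i


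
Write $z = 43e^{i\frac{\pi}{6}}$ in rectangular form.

a = r cos θ = 43 * sqrt(3)/2 = 43*sqrt(3)/2
b = r sin θ = 43 * 1/2 = 43/2
z = 43*sqrt(3)/2 + (43/2)i


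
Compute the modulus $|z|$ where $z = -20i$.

|z| = sqrt(a^2 + b^2) = sqrt(0^2 + (-20)^2) = sqrt(400) = 20


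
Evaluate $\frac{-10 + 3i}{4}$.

Divisor is real, so divide each part by 4:
= -5/2 + (3/4)i


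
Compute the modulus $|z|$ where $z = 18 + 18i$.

|z| = sqrt(a^2 + b^2) = sqrt(18^2 + 18^2) = sqrt(648) = sqrt(648)


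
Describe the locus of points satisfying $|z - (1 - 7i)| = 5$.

|z - z0| = r describes a circle centered at z0 with radius r
Here z0 = 1 - 7i and r = 5
Locus: Circle centered at (1, -7) with radius 5


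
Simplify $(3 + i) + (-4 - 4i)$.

(3 + (-4)) + (1 + (-4))i = -1 - 3i


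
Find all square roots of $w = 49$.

|w| = 49, arg(w) = 0°
Root modulus = 49^(1/2) = 7
Root arguments: θ_k = (0° + 360°k)/2 for k = 0, 1, ..., 1
Roots: 7, -7


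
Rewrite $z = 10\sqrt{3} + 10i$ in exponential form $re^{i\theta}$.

r = |z| = sqrt((10*sqrt(3))^2 + (10)^2) = sqrt(300 + 100) = sqrt(400) = 20
θ = arctan(b/a) = arctan(10/17.3205) (quadrant-adjusted) = 30° = π/6
z = 20e^(i*π/6)


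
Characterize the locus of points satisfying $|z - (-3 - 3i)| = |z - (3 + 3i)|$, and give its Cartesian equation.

|z - z1| = |z - z2| means z is equidistant from z1 and z2,
i.e. the perpendicular bisector of the segment from (-3, -3) to (3, 3) (midpoint (0, 0)).
With z = x + yi, square both sides:
(x - (-3))^2 + (y - (-3))^2 = (x - 3)^2 + (y - 3)^2
The x^2 and y^2 terms cancel: 12x + 12y = 18 - 18 = 0
Simplify: x + y = 0
Locus: Perpendicular bisector of the segment from (-3, -3) to (3, 3): the line x + y = 0


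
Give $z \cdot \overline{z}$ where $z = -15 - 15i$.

z * conjugate(z) = |z|^2 = a^2 + b^2
= (-15)^2 + (-15)^2 = 450


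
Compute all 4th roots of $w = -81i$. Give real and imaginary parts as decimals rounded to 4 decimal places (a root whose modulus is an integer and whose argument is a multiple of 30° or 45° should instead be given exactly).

|w| = 81, arg(w) = 270°
Root modulus = 81^(1/4) = 3
Root arguments: θ_k = (270° + 360°k)/4 for k = 0, 1, ..., 3
Compute each root as (root modulus)(cos θ_k + i sin θ_k) using full-precision intermediates, then round to 4 decimal places.
Roots: 1.1481 + 2.7716i, -2.7716 + 1.1481i, -1.1481 - 2.7716i, 2.7716 - 1.1481i


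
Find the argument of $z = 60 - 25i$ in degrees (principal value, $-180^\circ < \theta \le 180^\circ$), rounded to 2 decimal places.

θ = arctan(b/a) = arctan(-25/60) (quadrant-adjusted) = -22.62°


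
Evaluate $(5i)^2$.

(a + bi)^2 = a^2 - b^2 + 2abi
= 0^2 - 5^2 + 2*0*5i
= -25


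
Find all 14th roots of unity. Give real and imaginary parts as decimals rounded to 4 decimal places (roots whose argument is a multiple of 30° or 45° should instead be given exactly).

ω_k = e^(2πik/14) = cos(2πk/14) + i sin(2πk/14) for k = 0, 1, ..., 13
Roots: 1, 0.9010 + 0.4339i, 0.6235 + 0.7818i, 0.2225 + 0.9749i, -0.2225 + 0.9749i, -0.6235 + 0.7818i, -0.9010 + 0.4339i, -1, -0.9010 - 0.4339i, -0.6235 - 0.7818i, -0.2225 - 0.9749i, 0.2225 - 0.9749i, 0.6235 - 0.7818i, 0.9010 - 0.4339i


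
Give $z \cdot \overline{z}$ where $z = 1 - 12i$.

z * conjugate(z) = |z|^2 = a^2 + b^2
= 1^2 + (-12)^2 = 145


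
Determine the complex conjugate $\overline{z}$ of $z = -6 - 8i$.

If z = a + bi, then conjugate(z) = a - bi
conjugate(-6 - 8i) = -6 + 8i


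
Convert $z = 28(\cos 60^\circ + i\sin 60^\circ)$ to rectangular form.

a = r cos θ = 28 * 1/2 = 14
b = r sin θ = 28 * sqrt(3)/2 = 14*sqrt(3)
z = 14 + 14*sqrt(3)i


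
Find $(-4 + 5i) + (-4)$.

(-4 + (-4)) + (5 + 0)i = -8 + 5i


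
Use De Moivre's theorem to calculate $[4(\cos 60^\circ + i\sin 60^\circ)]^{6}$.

By De Moivre: z^n = r^n(cos(nθ) + i sin(nθ))
= 4^6(cos(6*60°) + i sin(6*60°))
= 4096(cos 0° + i sin 0°)
= 4096


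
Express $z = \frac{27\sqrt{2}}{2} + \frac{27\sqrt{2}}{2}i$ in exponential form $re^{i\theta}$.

r = |z| = sqrt((27*sqrt(2)/2)^2 + (27*sqrt(2)/2)^2) = sqrt(729/2 + 729/2) = sqrt(729) = 27
θ = arctan(b/a) = arctan(19.0919/19.0919) (quadrant-adjusted) = 45° = π/4
z = 27e^(i*π/4)


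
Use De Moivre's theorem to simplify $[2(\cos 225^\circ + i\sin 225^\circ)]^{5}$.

By De Moivre: z^n = r^n(cos(nθ) + i sin(nθ))
= 2^5(cos(5*225°) + i sin(5*225°))
= 32(cos 45° + i sin 45°)
= 16*sqrt(2) + 16*sqrt(2)i


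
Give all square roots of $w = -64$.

|w| = 64, arg(w) = 180°
Root modulus = 64^(1/2) = 8
Root arguments: θ_k = (180° + 360°k)/2 for k = 0, 1, ..., 1
Roots: 8i, -8i


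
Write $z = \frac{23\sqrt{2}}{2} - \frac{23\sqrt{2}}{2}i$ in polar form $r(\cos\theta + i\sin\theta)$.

r = |z| = sqrt(a^2 + b^2) = sqrt((23*sqrt(2)/2)^2 + (-23*sqrt(2)/2)^2) = sqrt(529/2 + 529/2) = sqrt(529) = 23
θ = arctan(b/a) = arctan(-16.2635/16.2635) (quadrant-adjusted) = 315°
z = 23(cos 315° + i sin 315°)


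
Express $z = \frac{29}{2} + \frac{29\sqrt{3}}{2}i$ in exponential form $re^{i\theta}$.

r = |z| = sqrt((29/2)^2 + (29*sqrt(3)/2)^2) = sqrt(841/4 + 2523/4) = sqrt(841) = 29
θ = arctan(b/a) = arctan(25.1147/14.5) (quadrant-adjusted) = 60° = π/3
z = 29e^(i*π/3)


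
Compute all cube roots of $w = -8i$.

|w| = 8, arg(w) = 270°
Root modulus = 8^(1/3) = 2
Root arguments: θ_k = (270° + 360°k)/3 for k = 0, 1, ..., 2
Roots: 2i, -sqrt(3) - i, sqrt(3) - i


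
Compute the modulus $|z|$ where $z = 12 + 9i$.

|z| = sqrt(a^2 + b^2) = sqrt(12^2 + 9^2) = sqrt(225) = 15


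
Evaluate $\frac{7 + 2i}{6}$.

Divisor is real, so divide each part by 6:
= 7/6 + (1/3)i


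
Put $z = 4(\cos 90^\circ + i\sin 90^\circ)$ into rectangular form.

a = r cos θ = 4 * 0 = 0
b = r sin θ = 4 * 1 = 4
z = 4i


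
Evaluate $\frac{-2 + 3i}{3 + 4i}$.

Multiply numerator and denominator by conjugate (3 - 4i):
= (-2 + 3i)(3 - 4i) / (3^2 + 4^2)
= (6 + 17i) / 25
= 6/25 + (17/25)i


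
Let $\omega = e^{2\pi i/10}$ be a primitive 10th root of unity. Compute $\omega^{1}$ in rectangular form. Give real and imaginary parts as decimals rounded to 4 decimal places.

ω^1 = e^(2πi·1/10) = e^(i·1π/5)
= cos(1π/5) + i sin(1π/5)
= 0.8090 + 0.5878i


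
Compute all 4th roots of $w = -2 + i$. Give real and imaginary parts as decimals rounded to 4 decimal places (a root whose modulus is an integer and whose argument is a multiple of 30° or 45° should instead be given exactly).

|w| = sqrt(5) ≈ 2.236068, arg(w) ≈ 153.434949°
Root modulus = sqrt(5)^(1/4) ≈ 1.222845
Root arguments: θ_k = (arg(w) + 360°k)/4 for k = 0, 1, ..., 3
Compute each root as (root modulus)(cos θ_k + i sin θ_k) using full-precision intermediates, then round to 4 decimal places.
Roots: 0.9589 + 0.7589i, -0.7589 + 0.9589i, -0.9589 - 0.7589i, 0.7589 - 0.9589i


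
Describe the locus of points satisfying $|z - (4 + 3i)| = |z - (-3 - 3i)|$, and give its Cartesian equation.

|z - z1| = |z - z2| means z is equidistant from z1 and z2,
i.e. the perpendicular bisector of the segment from (4, 3) to (-3, -3) (midpoint (1/2, 0)).
With z = x + yi, square both sides:
(x - 4)^2 + (y - 3)^2 = (x - (-3))^2 + (y - (-3))^2
The x^2 and y^2 terms cancel: -14x + (-12)y = 18 - 25 = -7
Simplify: 14x + 12y = 7
Locus: Perpendicular bisector of the segment from (4, 3) to (-3, -3): the line 14x + 12y = 7


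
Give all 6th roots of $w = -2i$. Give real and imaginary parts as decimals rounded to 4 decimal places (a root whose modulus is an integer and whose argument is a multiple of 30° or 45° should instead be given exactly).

|w| = 2, arg(w) = 270°
Root modulus = 2^(1/6) ≈ 1.122462
Root arguments: θ_k = (270° + 360°k)/6 for k = 0, 1, ..., 5
Compute each root as (root modulus)(cos θ_k + i sin θ_k) using full-precision intermediates, then round to 4 decimal places.
Roots: 0.7937 + 0.7937i, -0.2905 + 1.0842i, -1.0842 + 0.2905i, -0.7937 - 0.7937i, 0.2905 - 1.0842i, 1.0842 - 0.2905i


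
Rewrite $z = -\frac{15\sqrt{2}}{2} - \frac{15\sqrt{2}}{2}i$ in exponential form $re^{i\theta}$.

r = |z| = sqrt((-15*sqrt(2)/2)^2 + (-15*sqrt(2)/2)^2) = sqrt(225/2 + 225/2) = sqrt(225) = 15
θ = arctan(b/a) = arctan(-10.6066/-10.6066) (quadrant-adjusted) = -135° = -3π/4
z = 15e^(-i*3π/4)


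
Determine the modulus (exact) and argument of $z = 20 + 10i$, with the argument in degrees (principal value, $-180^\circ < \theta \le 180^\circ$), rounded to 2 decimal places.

|z| = sqrt(20^2 + 10^2) = sqrt(500)
arg(z) = arctan(b/a) = arctan(10/20) (quadrant-adjusted) = 26.57°


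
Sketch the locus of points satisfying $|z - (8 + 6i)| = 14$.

|z - z0| = r describes a circle centered at z0 with radius r
Here z0 = 8 + 6i and r = 14
Locus: Circle centered at (8, 6) with radius 14


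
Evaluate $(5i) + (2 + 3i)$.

(0 + 2) + (5 + 3)i = 2 + 8i


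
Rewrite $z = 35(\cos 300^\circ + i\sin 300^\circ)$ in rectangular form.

a = r cos θ = 35 * 1/2 = 35/2
b = r sin θ = 35 * -sqrt(3)/2 = -35*sqrt(3)/2
z = 35/2 - (35*sqrt(3)/2)i


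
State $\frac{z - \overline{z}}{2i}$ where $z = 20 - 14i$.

z - conjugate(z) = 2bi
(z - conjugate(z))/(2i) = 2bi/(2i) = b = -14


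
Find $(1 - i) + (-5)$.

(1 + (-5)) + (-1 + 0)i = -4 - i


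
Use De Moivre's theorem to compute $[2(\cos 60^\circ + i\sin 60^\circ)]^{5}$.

By De Moivre: z^n = r^n(cos(nθ) + i sin(nθ))
= 2^5(cos(5*60°) + i sin(5*60°))
= 32(cos 300° + i sin 300°)
= 16 - 16*sqrt(3)i


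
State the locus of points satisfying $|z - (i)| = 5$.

|z - z0| = r describes a circle centered at z0 with radius r
Here z0 = i and r = 5
Locus: Circle centered at (0, 1) with radius 5


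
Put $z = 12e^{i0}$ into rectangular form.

a = r cos θ = 12 * 1 = 12
b = r sin θ = 12 * 0 = 0
z = 12


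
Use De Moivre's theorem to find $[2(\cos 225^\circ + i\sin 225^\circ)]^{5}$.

By De Moivre: z^n = r^n(cos(nθ) + i sin(nθ))
= 2^5(cos(5*225°) + i sin(5*225°))
= 32(cos 45° + i sin 45°)
= 16*sqrt(2) + 16*sqrt(2)i


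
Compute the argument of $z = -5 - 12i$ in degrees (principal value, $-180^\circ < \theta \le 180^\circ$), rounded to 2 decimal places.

θ = arctan(b/a) = arctan(-12/-5) (quadrant-adjusted) = -112.62°


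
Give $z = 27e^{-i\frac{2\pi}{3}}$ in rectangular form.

a = r cos θ = 27 * -1/2 = -27/2
b = r sin θ = 27 * -sqrt(3)/2 = -27*sqrt(3)/2
z = -27/2 - (27*sqrt(3)/2)i


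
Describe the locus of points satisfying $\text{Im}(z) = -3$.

Im(z) = y where z = x + yi; the equation y = -3 is satisfied by all points with that y-coordinate
Locus: Horizontal line y = -3


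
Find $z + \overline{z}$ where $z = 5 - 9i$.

z + conjugate(z) = (a + bi) + (a - bi) = 2a
= 2 * 5 = 10


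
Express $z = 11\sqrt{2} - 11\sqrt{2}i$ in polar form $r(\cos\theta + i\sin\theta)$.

r = |z| = sqrt(a^2 + b^2) = sqrt((11*sqrt(2))^2 + (-11*sqrt(2))^2) = sqrt(242 + 242) = sqrt(484) = 22
θ = arctan(b/a) = arctan(-15.5563/15.5563) (quadrant-adjusted) = 315°
z = 22(cos 315° + i sin 315°)


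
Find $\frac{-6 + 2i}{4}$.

Divisor is real, so divide each part by 4:
= -3/2 + (1/2)i


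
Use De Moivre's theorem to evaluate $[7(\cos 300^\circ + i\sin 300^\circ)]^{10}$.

By De Moivre: z^n = r^n(cos(nθ) + i sin(nθ))
= 7^10(cos(10*300°) + i sin(10*300°))
= 282475249(cos 120° + i sin 120°)
= -282475249/2 + (282475249*sqrt(3)/2)i


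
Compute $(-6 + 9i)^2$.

(a + bi)^2 = a^2 - b^2 + 2abi
= (-6)^2 - 9^2 + 2*(-6)*9i
= -45 - 108i


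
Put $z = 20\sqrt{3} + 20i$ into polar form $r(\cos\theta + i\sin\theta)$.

r = |z| = sqrt(a^2 + b^2) = sqrt((20*sqrt(3))^2 + (20)^2) = sqrt(1200 + 400) = sqrt(1600) = 40
θ = arctan(b/a) = arctan(20/34.641) (quadrant-adjusted) = 30°
z = 40(cos 30° + i sin 30°)


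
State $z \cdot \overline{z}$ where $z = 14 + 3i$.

z * conjugate(z) = |z|^2 = a^2 + b^2
= 14^2 + 3^2 = 205


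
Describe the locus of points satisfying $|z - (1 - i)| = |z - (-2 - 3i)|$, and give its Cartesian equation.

|z - z1| = |z - z2| means z is equidistant from z1 and z2,
i.e. the perpendicular bisector of the segment from (1, -1) to (-2, -3) (midpoint (-1/2, -2)).
With z = x + yi, square both sides:
(x - 1)^2 + (y - (-1))^2 = (x - (-2))^2 + (y - (-3))^2
The x^2 and y^2 terms cancel: -6x + (-4)y = 13 - 2 = 11
Simplify: 6x + 4y = -11
Locus: Perpendicular bisector of the segment from (1, -1) to (-2, -3): the line 6x + 4y = -11


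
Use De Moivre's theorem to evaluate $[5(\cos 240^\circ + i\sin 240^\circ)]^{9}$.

By De Moivre: z^n = r^n(cos(nθ) + i sin(nθ))
= 5^9(cos(9*240°) + i sin(9*240°))
= 1953125(cos 0° + i sin 0°)
= 1953125


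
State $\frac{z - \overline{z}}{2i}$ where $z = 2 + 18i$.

z - conjugate(z) = 2bi
(z - conjugate(z))/(2i) = 2bi/(2i) = b = 18


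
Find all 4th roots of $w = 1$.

|w| = 1, arg(w) = 0°
Root modulus = 1^(1/4) = 1
Root arguments: θ_k = (0° + 360°k)/4 for k = 0, 1, ..., 3
Roots: 1, i, -1, -i


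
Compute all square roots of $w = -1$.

|w| = 1, arg(w) = 180°
Root modulus = 1^(1/2) = 1
Root arguments: θ_k = (180° + 360°k)/2 for k = 0, 1, ..., 1
Roots: i, -i


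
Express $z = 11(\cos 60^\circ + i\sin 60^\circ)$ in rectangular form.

a = r cos θ = 11 * 1/2 = 11/2
b = r sin θ = 11 * sqrt(3)/2 = 11*sqrt(3)/2
z = 11/2 + (11*sqrt(3)/2)i


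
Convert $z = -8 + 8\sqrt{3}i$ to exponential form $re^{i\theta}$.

r = |z| = sqrt((-8)^2 + (8*sqrt(3))^2) = sqrt(64 + 192) = sqrt(256) = 16
θ = arctan(b/a) = arctan(13.8564/-8) (quadrant-adjusted) = 120° = 2π/3
z = 16e^(i*2π/3)


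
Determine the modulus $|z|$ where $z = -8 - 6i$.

|z| = sqrt(a^2 + b^2) = sqrt((-8)^2 + (-6)^2) = sqrt(100) = 10


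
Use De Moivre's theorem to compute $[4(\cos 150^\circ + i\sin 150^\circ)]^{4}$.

By De Moivre: z^n = r^n(cos(nθ) + i sin(nθ))
= 4^4(cos(4*150°) + i sin(4*150°))
= 256(cos 240° + i sin 240°)
= -128 - 128*sqrt(3)i


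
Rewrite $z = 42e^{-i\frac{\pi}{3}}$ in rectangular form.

a = r cos θ = 42 * 1/2 = 21
b = r sin θ = 42 * -sqrt(3)/2 = -21*sqrt(3)
z = 21 - 21*sqrt(3)i


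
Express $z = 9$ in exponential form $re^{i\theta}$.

r = |z| = sqrt((9)^2 + (0)^2) = sqrt(81 + 0) = sqrt(81) = 9
b = 0 and a > 0, so z lies on the positive real axis: θ = 0
z = 9e^(i*0) = 9


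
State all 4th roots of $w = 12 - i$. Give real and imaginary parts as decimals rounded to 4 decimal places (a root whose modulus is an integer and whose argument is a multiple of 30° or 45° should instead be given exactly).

|w| = sqrt(145) ≈ 12.041595, arg(w) ≈ 355.236358°
Root modulus = sqrt(145)^(1/4) ≈ 1.862820
Root arguments: θ_k = (arg(w) + 360°k)/4 for k = 0, 1, ..., 3
Compute each root as (root modulus)(cos θ_k + i sin θ_k) using full-precision intermediates, then round to 4 decimal places.
Roots: 0.0387 + 1.8624i, -1.8624 + 0.0387i, -0.0387 - 1.8624i, 1.8624 - 0.0387i


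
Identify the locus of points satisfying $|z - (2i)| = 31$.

|z - z0| = r describes a circle centered at z0 with radius r
Here z0 = 2i and r = 31
Locus: Circle centered at (0, 2) with radius 31


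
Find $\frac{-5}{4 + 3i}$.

Multiply numerator and denominator by conjugate (4 - 3i):
= (-5)(4 - 3i) / (4^2 + 3^2)
= (-20 + 15i) / 25
Divide through by 5: (-4 + 3i) / 5
= -4/5 + (3/5)i


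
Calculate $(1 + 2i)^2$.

(a + bi)^2 = a^2 - b^2 + 2abi
= 1^2 - 2^2 + 2*1*2i
= -3 + 4i


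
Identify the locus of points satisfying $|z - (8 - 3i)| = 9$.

|z - z0| = r describes a circle centered at z0 with radius r
Here z0 = 8 - 3i and r = 9
Locus: Circle centered at (8, -3) with radius 9


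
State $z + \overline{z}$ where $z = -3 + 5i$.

z + conjugate(z) = (a + bi) + (a - bi) = 2a
= 2 * (-3) = -6


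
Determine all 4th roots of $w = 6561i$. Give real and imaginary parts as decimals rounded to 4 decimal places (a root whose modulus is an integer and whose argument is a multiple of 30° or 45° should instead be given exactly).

|w| = 6561, arg(w) = 90°
Root modulus = 6561^(1/4) = 9
Root arguments: θ_k = (90° + 360°k)/4 for k = 0, 1, ..., 3
Compute each root as (root modulus)(cos θ_k + i sin θ_k) using full-precision intermediates, then round to 4 decimal places.
Roots: 8.3149 + 3.4442i, -3.4442 + 8.3149i, -8.3149 - 3.4442i, 3.4442 - 8.3149i


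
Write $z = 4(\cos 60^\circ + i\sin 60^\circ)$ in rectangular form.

a = r cos θ = 4 * 1/2 = 2
b = r sin θ = 4 * sqrt(3)/2 = 2*sqrt(3)
z = 2 + 2*sqrt(3)i


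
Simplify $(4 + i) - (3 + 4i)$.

(4 - 3) + (1 - 4)i = 1 - 3i


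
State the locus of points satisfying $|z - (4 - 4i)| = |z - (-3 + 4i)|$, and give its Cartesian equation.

|z - z1| = |z - z2| means z is equidistant from z1 and z2,
i.e. the perpendicular bisector of the segment from (4, -4) to (-3, 4) (midpoint (1/2, 0)).
With z = x + yi, square both sides:
(x - 4)^2 + (y - (-4))^2 = (x - (-3))^2 + (y - 4)^2
The x^2 and y^2 terms cancel: -14x + 16y = 25 - 32 = -7
Simplify: 14x - 16y = 7
Locus: Perpendicular bisector of the segment from (4, -4) to (-3, 4): the line 14x - 16y = 7


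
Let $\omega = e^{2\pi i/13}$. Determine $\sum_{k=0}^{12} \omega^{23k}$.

Let ζ = ω^23 = e^(2πi·23/13). Since 13 ∤ 23, ζ ≠ 1.
Sum = Σ_{k=0}^{12} ζ^k = (ζ^13 - 1)/(ζ - 1) = (ω^{23·13} - 1)/(ζ - 1) = (1 - 1)/(ζ - 1) = 0


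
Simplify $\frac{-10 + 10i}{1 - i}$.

Multiply numerator and denominator by conjugate (1 + i):
= (-10 + 10i)(1 + i) / (1^2 + (-1)^2)
= (-20) / 2
= -10


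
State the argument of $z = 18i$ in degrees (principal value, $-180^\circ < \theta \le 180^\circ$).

a = 0 and b > 0, so z lies on the positive imaginary axis: θ = 90°


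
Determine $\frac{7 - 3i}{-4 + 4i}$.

Multiply numerator and denominator by conjugate (-4 - 4i):
= (7 - 3i)(-4 - 4i) / ((-4)^2 + 4^2)
= (-40 - 16i) / 32
Divide through by 8: (-5 - 2i) / 4
= -5/4 - (1/2)i


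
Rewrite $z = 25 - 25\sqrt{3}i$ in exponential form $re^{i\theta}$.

r = |z| = sqrt((25)^2 + (-25*sqrt(3))^2) = sqrt(625 + 1875) = sqrt(2500) = 50
θ = arctan(b/a) = arctan(-43.3013/25) (quadrant-adjusted) = -60° = -π/3
z = 50e^(-i*π/3)


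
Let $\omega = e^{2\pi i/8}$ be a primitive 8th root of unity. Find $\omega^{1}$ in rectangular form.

ω^1 = e^(2πi·1/8) = e^(i·1π/4)
= cos(1π/4) + i sin(1π/4)
= sqrt(2)/2 + (sqrt(2)/2)i


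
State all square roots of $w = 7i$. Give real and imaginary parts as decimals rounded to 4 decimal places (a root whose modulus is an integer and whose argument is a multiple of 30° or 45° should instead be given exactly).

|w| = 7, arg(w) = 90°
Root modulus = 7^(1/2) ≈ 2.645751
Root arguments: θ_k = (90° + 360°k)/2 for k = 0, 1, ..., 1
Compute each root as (root modulus)(cos θ_k + i sin θ_k) using full-precision intermediates, then round to 4 decimal places.
Roots: 1.8708 + 1.8708i, -1.8708 - 1.8708i


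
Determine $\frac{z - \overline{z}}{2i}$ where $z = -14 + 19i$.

z - conjugate(z) = 2bi
(z - conjugate(z))/(2i) = 2bi/(2i) = b = 19


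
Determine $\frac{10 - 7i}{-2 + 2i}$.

Multiply numerator and denominator by conjugate (-2 - 2i):
= (10 - 7i)(-2 - 2i) / ((-2)^2 + 2^2)
= (-34 - 6i) / 8
Divide through by 2: (-17 - 3i) / 4
= -17/4 - (3/4)i


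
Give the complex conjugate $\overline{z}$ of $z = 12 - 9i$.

If z = a + bi, then conjugate(z) = a - bi
conjugate(12 - 9i) = 12 + 9i


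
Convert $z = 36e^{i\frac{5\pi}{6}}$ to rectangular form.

a = r cos θ = 36 * -sqrt(3)/2 = -18*sqrt(3)
b = r sin θ = 36 * 1/2 = 18
z = -18*sqrt(3) + 18i


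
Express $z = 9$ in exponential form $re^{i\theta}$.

r = |z| = sqrt((9)^2 + (0)^2) = sqrt(81 + 0) = sqrt(81) = 9
b = 0 and a > 0, so z lies on the positive real axis: θ = 0
z = 9e^(i*0) = 9


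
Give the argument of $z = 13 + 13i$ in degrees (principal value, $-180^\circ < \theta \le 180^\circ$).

θ = arctan(b/a) = arctan(13/13) (quadrant-adjusted) = 45°


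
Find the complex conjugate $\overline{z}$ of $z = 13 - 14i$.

If z = a + bi, then conjugate(z) = a - bi
conjugate(13 - 14i) = 13 + 14i


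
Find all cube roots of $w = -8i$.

|w| = 8, arg(w) = 270°
Root modulus = 8^(1/3) = 2
Root arguments: θ_k = (270° + 360°k)/3 for k = 0, 1, ..., 2
Roots: 2i, -sqrt(3) - i, sqrt(3) - i


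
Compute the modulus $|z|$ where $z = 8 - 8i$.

|z| = sqrt(a^2 + b^2) = sqrt(8^2 + (-8)^2) = sqrt(128) = sqrt(128)


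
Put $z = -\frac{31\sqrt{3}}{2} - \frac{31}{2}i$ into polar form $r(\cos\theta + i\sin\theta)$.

r = |z| = sqrt(a^2 + b^2) = sqrt((-31*sqrt(3)/2)^2 + (-31/2)^2) = sqrt(2883/4 + 961/4) = sqrt(961) = 31
θ = arctan(b/a) = arctan(-15.5/-26.8468) (quadrant-adjusted) = 210°
z = 31(cos 210° + i sin 210°)


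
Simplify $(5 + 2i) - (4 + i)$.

(5 - 4) + (2 - 1)i = 1 + i


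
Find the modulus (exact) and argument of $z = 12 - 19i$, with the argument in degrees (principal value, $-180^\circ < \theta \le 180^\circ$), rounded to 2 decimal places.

|z| = sqrt(12^2 + (-19)^2) = sqrt(505)
arg(z) = arctan(b/a) = arctan(-19/12) (quadrant-adjusted) = -57.72°


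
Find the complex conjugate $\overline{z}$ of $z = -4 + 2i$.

If z = a + bi, then conjugate(z) = a - bi
conjugate(-4 + 2i) = -4 - 2i


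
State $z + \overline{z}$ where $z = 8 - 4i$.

z + conjugate(z) = (a + bi) + (a - bi) = 2a
= 2 * 8 = 16


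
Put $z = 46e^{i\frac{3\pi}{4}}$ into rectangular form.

a = r cos θ = 46 * -sqrt(2)/2 = -23*sqrt(2)
b = r sin θ = 46 * sqrt(2)/2 = 23*sqrt(2)
z = -23*sqrt(2) + 23*sqrt(2)i


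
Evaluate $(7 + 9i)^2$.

(a + bi)^2 = a^2 - b^2 + 2abi
= 7^2 - 9^2 + 2*7*9i
= -32 + 126i


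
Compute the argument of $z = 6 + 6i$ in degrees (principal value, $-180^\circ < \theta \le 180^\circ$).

θ = arctan(b/a) = arctan(6/6) (quadrant-adjusted) = 45°


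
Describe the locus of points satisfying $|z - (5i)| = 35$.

|z - z0| = r describes a circle centered at z0 with radius r
Here z0 = 5i and r = 35
Locus: Circle centered at (0, 5) with radius 35


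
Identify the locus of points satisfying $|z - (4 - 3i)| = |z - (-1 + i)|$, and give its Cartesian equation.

|z - z1| = |z - z2| means z is equidistant from z1 and z2,
i.e. the perpendicular bisector of the segment from (4, -3) to (-1, 1) (midpoint (3/2, -1)).
With z = x + yi, square both sides:
(x - 4)^2 + (y - (-3))^2 = (x - (-1))^2 + (y - 1)^2
The x^2 and y^2 terms cancel: -10x + 8y = 2 - 25 = -23
Simplify: 10x - 8y = 23
Locus: Perpendicular bisector of the segment from (4, -3) to (-1, 1): the line 10x - 8y = 23


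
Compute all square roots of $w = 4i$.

|w| = 4, arg(w) = 90°
Root modulus = 4^(1/2) = 2
Root arguments: θ_k = (90° + 360°k)/2 for k = 0, 1, ..., 1
Roots: sqrt(2) + sqrt(2)i, -sqrt(2) - sqrt(2)i


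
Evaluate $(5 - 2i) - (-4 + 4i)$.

(5 - (-4)) + (-2 - 4)i = 9 - 6i


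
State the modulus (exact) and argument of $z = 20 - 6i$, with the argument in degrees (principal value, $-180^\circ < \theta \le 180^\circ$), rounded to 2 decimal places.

|z| = sqrt(20^2 + (-6)^2) = sqrt(436)
arg(z) = arctan(b/a) = arctan(-6/20) (quadrant-adjusted) = -16.70°


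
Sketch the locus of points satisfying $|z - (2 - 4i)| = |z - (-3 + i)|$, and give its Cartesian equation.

|z - z1| = |z - z2| means z is equidistant from z1 and z2,
i.e. the perpendicular bisector of the segment from (2, -4) to (-3, 1) (midpoint (-1/2, -3/2)).
With z = x + yi, square both sides:
(x - 2)^2 + (y - (-4))^2 = (x - (-3))^2 + (y - 1)^2
The x^2 and y^2 terms cancel: -10x + 10y = 10 - 20 = -10
Simplify: x - y = 1
Locus: Perpendicular bisector of the segment from (2, -4) to (-3, 1): the line x - y = 1


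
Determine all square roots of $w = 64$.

|w| = 64, arg(w) = 0°
Root modulus = 64^(1/2) = 8
Root arguments: θ_k = (0° + 360°k)/2 for k = 0, 1, ..., 1
Roots: 8, -8


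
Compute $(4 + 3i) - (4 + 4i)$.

(4 - 4) + (3 - 4)i = -i


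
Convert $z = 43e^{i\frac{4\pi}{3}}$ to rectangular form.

a = r cos θ = 43 * -1/2 = -43/2
b = r sin θ = 43 * -sqrt(3)/2 = -43*sqrt(3)/2
z = -43/2 - (43*sqrt(3)/2)i


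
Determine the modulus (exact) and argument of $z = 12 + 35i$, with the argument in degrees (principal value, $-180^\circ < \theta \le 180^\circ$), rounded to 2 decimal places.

|z| = sqrt(12^2 + 35^2) = 37
arg(z) = arctan(b/a) = arctan(35/12) (quadrant-adjusted) = 71.08°


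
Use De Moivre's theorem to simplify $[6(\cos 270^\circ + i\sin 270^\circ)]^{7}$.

By De Moivre: z^n = r^n(cos(nθ) + i sin(nθ))
= 6^7(cos(7*270°) + i sin(7*270°))
= 279936(cos 90° + i sin 90°)
= 279936i


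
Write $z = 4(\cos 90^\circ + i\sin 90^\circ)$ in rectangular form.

a = r cos θ = 4 * 0 = 0
b = r sin θ = 4 * 1 = 4
z = 4i


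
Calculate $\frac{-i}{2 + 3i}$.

Multiply numerator and denominator by conjugate (2 - 3i):
= (-i)(2 - 3i) / (2^2 + 3^2)
= (-3 - 2i) / 13
= -3/13 - (2/13)i


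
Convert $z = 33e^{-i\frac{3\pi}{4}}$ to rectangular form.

a = r cos θ = 33 * -sqrt(2)/2 = -33*sqrt(2)/2
b = r sin θ = 33 * -sqrt(2)/2 = -33*sqrt(2)/2
z = -33*sqrt(2)/2 - (33*sqrt(2)/2)i


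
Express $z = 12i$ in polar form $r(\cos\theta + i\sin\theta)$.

r = |z| = sqrt(a^2 + b^2) = sqrt((0)^2 + (12)^2) = sqrt(0 + 144) = sqrt(144) = 12
a = 0 and b > 0, so z lies on the positive imaginary axis: θ = 90°
z = 12(cos 90° + i sin 90°)
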